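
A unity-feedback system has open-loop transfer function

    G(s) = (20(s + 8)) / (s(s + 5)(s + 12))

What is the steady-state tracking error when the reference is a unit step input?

G(s) has one pole at the origin.
This is a Type 1 system; for a step input the steady-state error is zero.

e_ss = 0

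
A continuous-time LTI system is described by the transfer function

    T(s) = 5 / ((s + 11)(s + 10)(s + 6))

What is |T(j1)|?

Substitute s = j1: numerator = 5, denominator = 633 + j235.
|T(j1)| = |5| / |633 + j235| = 5 / 675.21 ≈ 0.007405.

|T(j1)| ≈ 0.007405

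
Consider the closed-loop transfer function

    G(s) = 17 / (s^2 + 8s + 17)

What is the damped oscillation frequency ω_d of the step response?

Comparing s^2 + 8s + 17 to s^2 + 2ζωₙs + ωₙ²: ωₙ = √17 ≈ 4.123 rad/s and ζ = 8/(2·√17) ≈ 0.9701.
ζωₙ = 8/2 = 4, so ω_d = ωₙ√(1−ζ²) = √(ωₙ² − (ζωₙ)²) = √(17 − 4²) = √1 = 1 rad/s.

ω_d = 1 rad/s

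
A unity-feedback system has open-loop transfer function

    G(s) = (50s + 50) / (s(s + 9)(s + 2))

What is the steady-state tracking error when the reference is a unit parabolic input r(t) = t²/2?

e_ss = ∞

G(s) has one pole at the origin.
This is a Type 1 system; Ka = lim_{s→0} s^2·G(s) = 0, so the steady-state error for a parabola input is infinite.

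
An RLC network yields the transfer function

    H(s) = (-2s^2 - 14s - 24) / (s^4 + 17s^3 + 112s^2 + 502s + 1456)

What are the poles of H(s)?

s = -1 + 5j, -1 - 5j, -8, -7

The poles are the roots of the denominator s^4 + 17s^3 + 112s^2 + 502s + 1456 = 0.
Trying s = -8: the polynomial evaluates to 0, so (s + 8) is a factor.
Dividing out leaves s^3 + 9s^2 + 40s + 182 = 0.
This factors further as (s^2 + 2s + 26)(s + 7) = 0.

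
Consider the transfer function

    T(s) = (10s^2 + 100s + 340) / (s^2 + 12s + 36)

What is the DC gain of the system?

T(0) = 85/9 ≈ 9.444

Set s = 0: T(0) = (340) / (36) = 85/9.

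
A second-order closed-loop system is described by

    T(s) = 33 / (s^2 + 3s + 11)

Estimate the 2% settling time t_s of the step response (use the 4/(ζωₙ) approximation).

t_s ≈ 2.667 s

Comparing s^2 + 3s + 11 to s^2 + 2ζωₙs + ωₙ²: ωₙ = √11 ≈ 3.317 rad/s and ζ = 3/(2·√11) ≈ 0.4523.
ζωₙ = 3/2 = 1.5, so t_s ≈ 4/(ζωₙ) = 4/1.5 ≈ 2.667 s.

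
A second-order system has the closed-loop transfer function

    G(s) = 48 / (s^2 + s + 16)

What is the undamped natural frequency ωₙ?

ωₙ = 4 rad/s

Compare the denominator to the standard form s^2 + 2ζωₙs + ωₙ².
ωₙ² = 16, so ωₙ = 4 rad/s.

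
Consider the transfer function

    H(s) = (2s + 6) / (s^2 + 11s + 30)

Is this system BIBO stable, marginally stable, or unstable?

The denominator s^2 + 11s + 30 factors as (s + 5)(s + 6), giving poles at s = -5, -6.
Since all poles lie strictly in the left half-plane, the system is stable.

stable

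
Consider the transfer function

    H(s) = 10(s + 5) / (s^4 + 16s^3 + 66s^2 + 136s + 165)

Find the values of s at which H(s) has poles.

The poles are the roots of the denominator s^4 + 16s^3 + 66s^2 + 136s + 165 = 0.
Trying s = -3: the polynomial evaluates to 0, so (s + 3) is a factor.
Dividing out leaves s^3 + 13s^2 + 27s + 55 = 0.
This factors further as (s^2 + 2s + 5)(s + 11) = 0.

s = -1 ± 2j, -3, -11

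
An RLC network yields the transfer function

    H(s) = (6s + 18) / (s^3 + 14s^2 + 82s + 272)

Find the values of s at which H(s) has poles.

The poles are the roots of the denominator s^3 + 14s^2 + 82s + 272 = 0.
Trying s = -8: the polynomial evaluates to 0, so (s + 8) is a factor.
Dividing out leaves s^2 + 6s + 34 = 0.
The quadratic formula then gives s = -3 ± 5j.

s = -3 + 5j, -3 - 5j, -8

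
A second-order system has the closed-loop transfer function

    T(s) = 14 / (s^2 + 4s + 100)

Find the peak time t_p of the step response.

Comparing s^2 + 4s + 100 to s^2 + 2ζωₙs + ωₙ²: ωₙ = 10 rad/s and ζ = 4/(2·10) = 0.2.
ζωₙ = 4/2 = 2, so ω_d = ωₙ√(1−ζ²) = √(ωₙ² − (ζωₙ)²) = √(100 − 2²) = √96 ≈ 9.798 rad/s.
t_p = π/ω_d = π/9.798 ≈ 0.3206 s.

t_p ≈ 0.3206 s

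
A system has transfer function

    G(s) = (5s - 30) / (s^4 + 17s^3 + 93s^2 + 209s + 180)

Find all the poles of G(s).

The poles are the roots of the denominator s^4 + 17s^3 + 93s^2 + 209s + 180 = 0.
Trying s = -9: the polynomial evaluates to 0, so (s + 9) is a factor.
Dividing out leaves s^3 + 8s^2 + 21s + 20 = 0.
This factors further as (s^2 + 4s + 5)(s + 4) = 0.

s = -2 + j, -2 - j, -9, -4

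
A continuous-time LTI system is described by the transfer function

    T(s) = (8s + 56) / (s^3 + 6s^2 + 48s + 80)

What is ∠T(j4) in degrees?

At s = j4: numerator = 56 + j32, denominator = -16 + j128.
∠T = ∠num − ∠den = 29.745° − (97.125°) = -67.38°.

∠T(j4) ≈ -67.38°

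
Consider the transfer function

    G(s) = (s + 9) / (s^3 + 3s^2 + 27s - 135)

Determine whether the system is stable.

The denominator s^3 + 3s^2 + 27s - 135 factors as (s - 3)(s^2 + 6s + 45), giving poles at s = 3, -3 ± 6j.
Since the pole(s) at s = 3 lie in the right half-plane, the system is unstable.

unstable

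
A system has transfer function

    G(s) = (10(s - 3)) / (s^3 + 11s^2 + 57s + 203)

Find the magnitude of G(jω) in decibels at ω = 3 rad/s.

|G(j3)|_dB ≈ -12.4 dB

Substitute s = j3: numerator = -30 + j30, denominator = 104 + j144.
|G(j3)| = |-30 + j30| / |104 + j144| = 42.426 / 177.63 ≈ 0.2388.
In decibels: 20·log₁₀(0.2388) ≈ -12.4 dB.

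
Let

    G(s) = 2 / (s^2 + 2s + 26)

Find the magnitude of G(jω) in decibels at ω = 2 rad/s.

Substitute s = j2: numerator = 2, denominator = 22 + j4.
|G(j2)| = |2| / |22 + j4| = 2 / 22.361 ≈ 0.08944.
In decibels: 20·log₁₀(0.08944) ≈ -21.0 dB.

|G(j2)|_dB ≈ -21.0 dB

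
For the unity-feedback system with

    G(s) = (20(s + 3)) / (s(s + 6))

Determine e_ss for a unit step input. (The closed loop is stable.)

e_ss = 0

G(s) has one pole at the origin.
This is a Type 1 system; for a step input the steady-state error is zero.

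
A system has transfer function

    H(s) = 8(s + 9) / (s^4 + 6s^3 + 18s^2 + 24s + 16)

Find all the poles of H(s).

s = -2 ± 2j, -1 ± j

The poles are the roots of the denominator s^4 + 6s^3 + 18s^2 + 24s + 16 = 0.
No real roots exist; factor into two real quadratics: (s^2 + 4s + 8)(s^2 + 2s + 2) = 0.
Each quadratic gives a conjugate pair via the quadratic formula.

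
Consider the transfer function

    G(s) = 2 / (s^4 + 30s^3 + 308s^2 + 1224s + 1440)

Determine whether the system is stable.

The denominator s^4 + 30s^3 + 308s^2 + 1224s + 1440 factors as (s + 2)(s + 12)(s + 6)(s + 10), giving poles at s = -2, -12, -6, -10.
Since all poles lie strictly in the left half-plane, the system is stable.

stable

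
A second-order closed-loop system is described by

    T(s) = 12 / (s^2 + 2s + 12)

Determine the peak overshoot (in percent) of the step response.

%OS ≈ 38.8%

Comparing s^2 + 2s + 12 to s^2 + 2ζωₙs + ωₙ²: ωₙ = √12 ≈ 3.464 rad/s and ζ = 2/(2·√12) ≈ 0.2887.
%OS = 100·exp(−πζ/√(1−ζ²)) = 100·exp(−π·0.2887/√(1−0.2887²)) ≈ 38.8%.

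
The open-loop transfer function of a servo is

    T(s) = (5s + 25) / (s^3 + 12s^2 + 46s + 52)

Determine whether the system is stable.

The denominator s^3 + 12s^2 + 46s + 52 factors as (s^2 + 10s + 26)(s + 2), giving poles at s = -5 ± j, -2.
Since all poles lie strictly in the left half-plane, the system is stable.

stable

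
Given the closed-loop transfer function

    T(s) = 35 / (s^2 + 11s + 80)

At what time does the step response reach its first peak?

Comparing s^2 + 11s + 80 to s^2 + 2ζωₙs + ωₙ²: ωₙ = √80 ≈ 8.944 rad/s and ζ = 11/(2·√80) ≈ 0.6149.
ζωₙ = 11/2 = 5.5, so ω_d = ωₙ√(1−ζ²) = √(ωₙ² − (ζωₙ)²) = √(80 − 5.5²) = √49.75 ≈ 7.053 rad/s.
t_p = π/ω_d = π/7.053 ≈ 0.4454 s.

t_p ≈ 0.4454 s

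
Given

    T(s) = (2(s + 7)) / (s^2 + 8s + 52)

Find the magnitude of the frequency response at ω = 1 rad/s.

Substitute s = j1: numerator = 14 + j2, denominator = 51 + j8.
|T(j1)| = |14 + j2| / |51 + j8| = 14.142 / 51.624 ≈ 0.2739.

|T(j1)| ≈ 0.2739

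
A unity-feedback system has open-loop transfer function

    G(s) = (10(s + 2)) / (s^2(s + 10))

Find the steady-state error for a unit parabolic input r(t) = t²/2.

G(s) has 2 poles at the origin.
This is a Type 2 system. Ka = lim_{s→0} s^2·G(s) = 20/10 = 2.
e_ss = 1/Ka = 1/(2) = 1/2 ≈ 0.5000.

e_ss = 0.5000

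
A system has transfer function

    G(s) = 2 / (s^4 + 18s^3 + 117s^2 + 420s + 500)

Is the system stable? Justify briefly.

stable

The denominator s^4 + 18s^3 + 117s^2 + 420s + 500 factors as (s^2 + 6s + 25)(s + 10)(s + 2), giving poles at s = -3 + 4j, -3 - 4j, -10, -2.
Since all poles lie strictly in the left half-plane, the system is stable.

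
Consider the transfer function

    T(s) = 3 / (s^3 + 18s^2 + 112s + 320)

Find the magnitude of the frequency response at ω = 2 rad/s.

|T(j2)| ≈ 0.009122

Substitute s = j2: numerator = 3, denominator = 248 + j216.
|T(j2)| = |3| / |248 + j216| = 3 / 328.88 ≈ 0.009122.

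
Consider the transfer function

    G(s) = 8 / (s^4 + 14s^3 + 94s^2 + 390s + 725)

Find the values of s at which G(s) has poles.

The poles are the roots of the denominator s^4 + 14s^3 + 94s^2 + 390s + 725 = 0.
Trying s = -5: the polynomial evaluates to 0, so (s + 5) is a factor.
Dividing out leaves s^3 + 9s^2 + 49s + 145 = 0.
This factors further as (s^2 + 4s + 29)(s + 5) = 0.

s = -2 + 5j, -2 - 5j, -5, -5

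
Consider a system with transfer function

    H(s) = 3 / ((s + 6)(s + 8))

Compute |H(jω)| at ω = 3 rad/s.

|H(j3)| ≈ 0.05234

Substitute s = j3: numerator = 3, denominator = 39 + j42.
|H(j3)| = |3| / |39 + j42| = 3 / 57.315 ≈ 0.05234.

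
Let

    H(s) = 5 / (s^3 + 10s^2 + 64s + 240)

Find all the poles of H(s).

s = -2 + 6j, -2 - 6j, -6

The poles are the roots of the denominator s^3 + 10s^2 + 64s + 240 = 0.
Trying s = -6: the polynomial evaluates to 0, so (s + 6) is a factor.
Dividing out leaves s^2 + 4s + 40 = 0.
The quadratic formula then gives s = -2 ± 6j.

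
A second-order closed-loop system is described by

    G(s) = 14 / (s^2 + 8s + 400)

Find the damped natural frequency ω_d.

Comparing s^2 + 8s + 400 to s^2 + 2ζωₙs + ωₙ²: ωₙ = 20 rad/s and ζ = 8/(2·20) = 0.2.
ζωₙ = 8/2 = 4, so ω_d = ωₙ√(1−ζ²) = √(ωₙ² − (ζωₙ)²) = √(400 − 4²) = √384 ≈ 19.60 rad/s.

ω_d ≈ 19.60 rad/s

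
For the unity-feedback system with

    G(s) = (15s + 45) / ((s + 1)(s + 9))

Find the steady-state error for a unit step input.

e_ss = 0.1667

G(s) has no poles at the origin.
This is a Type 0 system. Kp = lim_{s→0} G(s) = 45/9 = 5.
e_ss = 1/(1 + Kp) = 1/(1 + 5) = 1/6 ≈ 0.1667.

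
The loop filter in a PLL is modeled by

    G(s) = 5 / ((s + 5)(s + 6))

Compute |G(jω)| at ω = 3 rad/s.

Substitute s = j3: numerator = 5, denominator = 21 + j33.
|G(j3)| = |5| / |21 + j33| = 5 / 39.115 ≈ 0.1278.

|G(j3)| ≈ 0.1278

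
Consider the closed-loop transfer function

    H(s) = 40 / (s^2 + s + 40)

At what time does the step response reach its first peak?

t_p ≈ 0.4983 s

Comparing s^2 + s + 40 to s^2 + 2ζωₙs + ωₙ²: ωₙ = √40 ≈ 6.325 rad/s and ζ = 1/(2·√40) ≈ 0.07906.
ζωₙ = 1/2 = 0.5, so ω_d = ωₙ√(1−ζ²) = √(ωₙ² − (ζωₙ)²) = √(40 − 0.5²) = √39.75 ≈ 6.305 rad/s.
t_p = π/ω_d = π/6.305 ≈ 0.4983 s.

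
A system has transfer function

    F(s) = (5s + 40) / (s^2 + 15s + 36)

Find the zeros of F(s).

s = -8

Set the numerator to zero: 5s + 40 = 0, i.e. 5·(s + 8) = 0.
So s = -8.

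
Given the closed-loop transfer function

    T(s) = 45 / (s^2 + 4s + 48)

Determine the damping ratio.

Compare the denominator to the standard form s^2 + 2ζωₙs + ωₙ².
ωₙ² = 48, so ωₙ = √48 ≈ 6.928 rad/s.
2ζωₙ = 4, so ζ = 4/(2·√48) ≈ 0.2887.
With ζ = 0.2887 the response is underdamped.

ζ ≈ 0.2887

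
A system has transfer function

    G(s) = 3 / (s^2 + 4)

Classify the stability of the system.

The denominator s^2 + 4 factors as (s^2 + 4), giving poles at s = 2j, -2j.
Since the simple pole(s) at s = 2j, -2j lie on the jω-axis with none in the right half-plane, the system is marginally stable.

marginally stable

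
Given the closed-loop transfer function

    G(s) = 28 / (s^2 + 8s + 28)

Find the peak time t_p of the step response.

Comparing s^2 + 8s + 28 to s^2 + 2ζωₙs + ωₙ²: ωₙ = √28 ≈ 5.292 rad/s and ζ = 8/(2·√28) ≈ 0.7559.
ζωₙ = 8/2 = 4, so ω_d = ωₙ√(1−ζ²) = √(ωₙ² − (ζωₙ)²) = √(28 − 4²) = √12 ≈ 3.464 rad/s.
t_p = π/ω_d = π/3.464 ≈ 0.9069 s.

t_p ≈ 0.9069 s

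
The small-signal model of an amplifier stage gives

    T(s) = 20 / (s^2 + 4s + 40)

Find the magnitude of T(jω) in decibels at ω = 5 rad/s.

Substitute s = j5: numerator = 20, denominator = 15 + j20.
|T(j5)| = |20| / |15 + j20| = 20 / 25 = 0.8000.
In decibels: 20·log₁₀(0.8000) ≈ -1.94 dB.

|T(j5)|_dB ≈ -1.94 dB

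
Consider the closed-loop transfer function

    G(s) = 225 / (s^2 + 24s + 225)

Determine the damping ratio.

ζ = 0.8

Compare the denominator to the standard form s^2 + 2ζωₙs + ωₙ².
ωₙ² = 225, so ωₙ = 15 rad/s.
2ζωₙ = 24, so ζ = 24/(2·15) = 0.8.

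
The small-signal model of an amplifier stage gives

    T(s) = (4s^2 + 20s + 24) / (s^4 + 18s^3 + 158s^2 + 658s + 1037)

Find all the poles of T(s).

The poles are the roots of the denominator s^4 + 18s^3 + 158s^2 + 658s + 1037 = 0.
No real roots exist; factor into two real quadratics: (s^2 + 10s + 61)(s^2 + 8s + 17) = 0.
Each quadratic gives a conjugate pair via the quadratic formula.

s = -5 + 6j, -5 - 6j, -4 + j, -4 - j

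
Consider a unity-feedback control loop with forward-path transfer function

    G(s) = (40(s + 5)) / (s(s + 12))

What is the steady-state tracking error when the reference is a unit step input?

e_ss = 0

G(s) has one pole at the origin.
This is a Type 1 system; for a step input the steady-state error is zero.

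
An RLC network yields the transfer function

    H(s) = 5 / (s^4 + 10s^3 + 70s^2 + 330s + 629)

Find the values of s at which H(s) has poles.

s = -1 ± 6j, -4 ± j

The poles are the roots of the denominator s^4 + 10s^3 + 70s^2 + 330s + 629 = 0.
No real roots exist; factor into two real quadratics: (s^2 + 2s + 37)(s^2 + 8s + 17) = 0.
Each quadratic gives a conjugate pair via the quadratic formula.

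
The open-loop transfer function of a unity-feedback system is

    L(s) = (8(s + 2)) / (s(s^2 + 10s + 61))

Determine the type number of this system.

Type 1

The denominator has 1 factor of s at the origin (free integrator), so this is a Type 1 system.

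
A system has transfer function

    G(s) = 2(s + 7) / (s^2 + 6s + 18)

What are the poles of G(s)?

The poles are the roots of the denominator s^2 + 6s + 18 = 0.
Using the quadratic formula: s = (-6 ± √(-36))/2 = -3 ± 3j.

s = -3 + 3j, -3 - 3j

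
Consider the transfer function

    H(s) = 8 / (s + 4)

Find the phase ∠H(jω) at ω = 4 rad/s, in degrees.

At s = j4: numerator = 8, denominator = 4 + j4.
∠H = ∠num − ∠den = 0° − (45°) = -45°.

∠H(j4) ≈ -45°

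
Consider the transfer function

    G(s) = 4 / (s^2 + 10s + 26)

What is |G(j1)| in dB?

|G(j1)|_dB ≈ -16.6 dB

Substitute s = j1: numerator = 4, denominator = 25 + j10.
|G(j1)| = |4| / |25 + j10| = 4 / 26.926 ≈ 0.1486.
In decibels: 20·log₁₀(0.1486) ≈ -16.6 dB.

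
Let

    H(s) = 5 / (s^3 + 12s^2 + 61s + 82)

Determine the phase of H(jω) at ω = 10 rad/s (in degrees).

At s = j10: numerator = 5, denominator = -1118 - j390.
∠H = ∠num − ∠den = 0° − (-160.77°) = 160.8°.

∠H(j10) ≈ 160.8°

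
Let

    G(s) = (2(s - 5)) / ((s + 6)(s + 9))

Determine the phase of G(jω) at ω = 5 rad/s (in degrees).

At s = j5: numerator = -10 + j10, denominator = 29 + j75.
∠G = ∠num − ∠den = 135° − (68.860°) = 66.14°.

∠G(j5) ≈ 66.14°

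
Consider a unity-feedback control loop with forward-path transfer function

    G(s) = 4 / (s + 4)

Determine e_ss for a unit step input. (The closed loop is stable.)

e_ss = 0.5000

G(s) has no poles at the origin.
This is a Type 0 system. Kp = lim_{s→0} G(s) = 4/4 = 1.
e_ss = 1/(1 + Kp) = 1/(1 + 1) = 1/2 ≈ 0.5000.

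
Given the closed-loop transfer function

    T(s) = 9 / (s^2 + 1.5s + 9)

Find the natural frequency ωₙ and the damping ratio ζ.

Compare the denominator to the standard form s^2 + 2ζωₙs + ωₙ².
ωₙ² = 9, so ωₙ = 3 rad/s.
2ζωₙ = 1.5, so ζ = 1.5/(2·3) = 0.25.

ωₙ = 3 rad/s, ζ = 0.25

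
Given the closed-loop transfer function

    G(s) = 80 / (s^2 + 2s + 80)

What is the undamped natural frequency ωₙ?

ωₙ ≈ 8.944 rad/s

Compare the denominator to the standard form s^2 + 2ζωₙs + ωₙ².
ωₙ² = 80, so ωₙ = √80 ≈ 8.944 rad/s.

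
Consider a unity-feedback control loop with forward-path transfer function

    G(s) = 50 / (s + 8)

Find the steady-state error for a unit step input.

G(s) has no poles at the origin.
This is a Type 0 system. Kp = lim_{s→0} G(s) = 50/8 = 25/4.
e_ss = 1/(1 + Kp) = 1/(1 + 25/4) = 4/29 ≈ 0.1379.

e_ss = 0.1379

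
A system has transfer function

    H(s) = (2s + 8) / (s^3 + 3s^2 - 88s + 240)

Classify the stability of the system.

unstable

The denominator s^3 + 3s^2 - 88s + 240 factors as (s - 4)(s - 5)(s + 12), giving poles at s = 4, 5, -12.
Since the pole(s) at s = 4, 5 lie in the right half-plane, the system is unstable.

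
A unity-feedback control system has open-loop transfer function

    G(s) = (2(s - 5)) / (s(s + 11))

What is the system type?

Type 1

The denominator has 1 factor of s at the origin (free integrator), so this is a Type 1 system.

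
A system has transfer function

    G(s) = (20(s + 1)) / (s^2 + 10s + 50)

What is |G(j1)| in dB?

|G(j1)|_dB ≈ -4.95 dB

Substitute s = j1: numerator = 20 + j20, denominator = 49 + j10.
|G(j1)| = |20 + j20| / |49 + j10| = 28.284 / 50.010 ≈ 0.5656.
In decibels: 20·log₁₀(0.5656) ≈ -4.95 dB.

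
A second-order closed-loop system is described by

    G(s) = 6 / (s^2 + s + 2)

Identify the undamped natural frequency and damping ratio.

ωₙ ≈ 1.414 rad/s, ζ ≈ 0.3536

Compare the denominator to the standard form s^2 + 2ζωₙs + ωₙ².
ωₙ² = 2, so ωₙ = √2 ≈ 1.414 rad/s.
2ζωₙ = 1, so ζ = 1/(2·√2) ≈ 0.3536.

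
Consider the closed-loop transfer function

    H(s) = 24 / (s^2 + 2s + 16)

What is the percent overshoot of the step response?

%OS ≈ 44.4%

Comparing s^2 + 2s + 16 to s^2 + 2ζωₙs + ωₙ²: ωₙ = 4 rad/s and ζ = 2/(2·4) = 0.25.
%OS = 100·exp(−πζ/√(1−ζ²)) = 100·exp(−π·0.25/√(1−0.25²)) ≈ 44.4%.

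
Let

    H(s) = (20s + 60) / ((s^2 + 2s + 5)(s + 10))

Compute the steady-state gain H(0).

H(0) = 6/5 ≈ 1.200

Set s = 0: H(0) = (60) / (50) = 6/5.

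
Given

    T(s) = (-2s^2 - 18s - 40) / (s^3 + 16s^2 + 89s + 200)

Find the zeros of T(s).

s = -5, -4

Set the numerator to zero: -2s^2 - 18s - 40 = 0, i.e. -2·(s^2 + 9s + 20) = 0.
Factoring: (s + 5)(s + 4) = 0.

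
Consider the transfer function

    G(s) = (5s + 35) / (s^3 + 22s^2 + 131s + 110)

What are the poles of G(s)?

The poles are the roots of the denominator s^3 + 22s^2 + 131s + 110 = 0.
Trying s = -11: the polynomial evaluates to 0, so (s + 11) is a factor.
Dividing out leaves s^2 + 11s + 10 = 0.
Factoring the quadratic: (s + 10)(s + 1) = 0.

s = -11, -10, -1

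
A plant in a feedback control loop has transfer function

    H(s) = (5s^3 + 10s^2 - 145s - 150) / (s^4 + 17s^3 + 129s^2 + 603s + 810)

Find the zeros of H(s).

s = -6, -1, 5

Set the numerator to zero: 5s^3 + 10s^2 - 145s - 150 = 0, i.e. 5·(s^3 + 2s^2 - 29s - 30) = 0.
Factoring: (s + 6)(s + 1)(s - 5) = 0.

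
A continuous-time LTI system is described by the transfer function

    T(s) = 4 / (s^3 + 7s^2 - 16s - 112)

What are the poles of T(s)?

The poles are the roots of the denominator s^3 + 7s^2 - 16s - 112 = 0.
Trying s = -7: the polynomial evaluates to 0, so (s + 7) is a factor.
Dividing out leaves s^2 - 16 = 0.
Factoring the quadratic: (s + 4)(s - 4) = 0.

s = -7, -4, 4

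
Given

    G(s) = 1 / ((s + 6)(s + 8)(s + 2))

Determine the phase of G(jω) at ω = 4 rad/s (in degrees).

∠G(j4) ≈ -123.7°

At s = j4: numerator = 1, denominator = -160 + j240.
∠G = ∠num − ∠den = 0° − (123.69°) = -123.7°.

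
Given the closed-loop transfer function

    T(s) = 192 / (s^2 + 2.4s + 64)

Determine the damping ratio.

Compare the denominator to the standard form s^2 + 2ζωₙs + ωₙ².
ωₙ² = 64, so ωₙ = 8 rad/s.
2ζωₙ = 2.4, so ζ = 2.4/(2·8) = 0.15.
With ζ = 0.15 the response is underdamped.

ζ = 0.15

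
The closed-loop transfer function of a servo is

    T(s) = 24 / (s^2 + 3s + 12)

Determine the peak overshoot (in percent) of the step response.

Comparing s^2 + 3s + 12 to s^2 + 2ζωₙs + ωₙ²: ωₙ = √12 ≈ 3.464 rad/s and ζ = 3/(2·√12) ≈ 0.4330.
%OS = 100·exp(−πζ/√(1−ζ²)) = 100·exp(−π·0.4330/√(1−0.4330²)) ≈ 22.1%.

%OS ≈ 22.1%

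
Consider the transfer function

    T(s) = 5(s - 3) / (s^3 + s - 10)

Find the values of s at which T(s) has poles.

The poles are the roots of the denominator s^3 + s - 10 = 0.
Trying s = 2: the polynomial evaluates to 0, so (s - 2) is a factor.
Dividing out leaves s^2 + 2s + 5 = 0.
The quadratic formula then gives s = -1 ± 2j.

s = -1 + 2j, -1 - 2j, 2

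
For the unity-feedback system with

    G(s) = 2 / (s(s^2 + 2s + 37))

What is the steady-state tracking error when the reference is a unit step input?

e_ss = 0

G(s) has one pole at the origin.
This is a Type 1 system; for a step input the steady-state error is zero.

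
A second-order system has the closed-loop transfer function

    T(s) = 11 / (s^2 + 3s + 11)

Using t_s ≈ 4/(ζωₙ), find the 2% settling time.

t_s ≈ 2.667 s

Comparing s^2 + 3s + 11 to s^2 + 2ζωₙs + ωₙ²: ωₙ = √11 ≈ 3.317 rad/s and ζ = 3/(2·√11) ≈ 0.4523.
ζωₙ = 3/2 = 1.5, so t_s ≈ 4/(ζωₙ) = 4/1.5 ≈ 2.667 s.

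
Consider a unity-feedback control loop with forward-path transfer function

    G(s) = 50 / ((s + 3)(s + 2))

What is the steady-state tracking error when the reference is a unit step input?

e_ss = 0.1071

G(s) has no poles at the origin.
This is a Type 0 system. Kp = lim_{s→0} G(s) = 50/6 = 25/3.
e_ss = 1/(1 + Kp) = 1/(1 + 25/3) = 3/28 ≈ 0.1071.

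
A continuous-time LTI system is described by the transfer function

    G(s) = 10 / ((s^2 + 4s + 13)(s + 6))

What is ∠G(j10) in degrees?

∠G(j10) ≈ 145.7°

At s = j10: numerator = 10, denominator = -922 - j630.
∠G = ∠num − ∠den = 0° − (-145.66°) = 145.7°.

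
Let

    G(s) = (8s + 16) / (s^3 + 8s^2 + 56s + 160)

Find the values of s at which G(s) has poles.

The poles are the roots of the denominator s^3 + 8s^2 + 56s + 160 = 0.
Trying s = -4: the polynomial evaluates to 0, so (s + 4) is a factor.
Dividing out leaves s^2 + 4s + 40 = 0.
The quadratic formula then gives s = -2 ± 6j.

s = -4, -2 + 6j, -2 - 6j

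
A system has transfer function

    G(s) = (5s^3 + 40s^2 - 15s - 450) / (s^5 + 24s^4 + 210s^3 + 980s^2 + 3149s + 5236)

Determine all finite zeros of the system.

s = -6, 3, -5

Set the numerator to zero: 5s^3 + 40s^2 - 15s - 450 = 0, i.e. 5·(s^3 + 8s^2 - 3s - 90) = 0.
Factoring: (s + 6)(s - 3)(s + 5) = 0.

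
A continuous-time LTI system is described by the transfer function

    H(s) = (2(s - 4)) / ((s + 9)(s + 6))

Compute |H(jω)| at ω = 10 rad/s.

Substitute s = j10: numerator = -8 + j20, denominator = -46 + j150.
|H(j10)| = |-8 + j20| / |-46 + j150| = 21.541 / 156.89 ≈ 0.1373.

|H(j10)| ≈ 0.1373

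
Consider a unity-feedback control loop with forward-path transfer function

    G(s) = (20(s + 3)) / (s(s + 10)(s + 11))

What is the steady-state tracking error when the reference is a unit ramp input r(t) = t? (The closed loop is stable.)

e_ss = 1.833

G(s) has one pole at the origin.
This is a Type 1 system. Kv = lim_{s→0} s·G(s) = 60/110 = 6/11.
e_ss = 1/Kv = 1/(6/11) = 11/6 ≈ 1.833.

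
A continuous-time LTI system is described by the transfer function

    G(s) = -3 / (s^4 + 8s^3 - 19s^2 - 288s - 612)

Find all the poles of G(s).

s = -4 ± j, 6, -6

The poles are the roots of the denominator s^4 + 8s^3 - 19s^2 - 288s - 612 = 0.
Trying s = 6: the polynomial evaluates to 0, so (s - 6) is a factor.
Dividing out leaves s^3 + 14s^2 + 65s + 102 = 0.
This factors further as (s^2 + 8s + 17)(s + 6) = 0.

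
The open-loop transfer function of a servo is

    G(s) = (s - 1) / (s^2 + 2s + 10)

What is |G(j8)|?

|G(j8)| ≈ 0.1431

Substitute s = j8: numerator = -1 + j8, denominator = -54 + j16.
|G(j8)| = |-1 + j8| / |-54 + j16| = 8.0623 / 56.321 ≈ 0.1431.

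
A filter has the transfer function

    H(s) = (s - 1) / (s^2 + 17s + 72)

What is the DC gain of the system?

Set s = 0: H(0) = (-1) / (72) = -1/72.

H(0) = -1/72 ≈ -0.01389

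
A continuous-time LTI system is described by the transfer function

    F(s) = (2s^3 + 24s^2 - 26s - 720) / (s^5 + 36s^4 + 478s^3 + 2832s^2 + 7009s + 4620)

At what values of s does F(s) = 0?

Set the numerator to zero: 2s^3 + 24s^2 - 26s - 720 = 0, i.e. 2·(s^3 + 12s^2 - 13s - 360) = 0.
Factoring: (s - 5)(s + 9)(s + 8) = 0.

s = 5, -9, -8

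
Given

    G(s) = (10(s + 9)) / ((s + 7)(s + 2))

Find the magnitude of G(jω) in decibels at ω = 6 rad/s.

Substitute s = j6: numerator = 90 + j60, denominator = -22 + j54.
|G(j6)| = |90 + j60| / |-22 + j54| = 108.17 / 58.310 ≈ 1.855.
In decibels: 20·log₁₀(1.855) ≈ 5.37 dB.

|G(j6)|_dB ≈ 5.37 dB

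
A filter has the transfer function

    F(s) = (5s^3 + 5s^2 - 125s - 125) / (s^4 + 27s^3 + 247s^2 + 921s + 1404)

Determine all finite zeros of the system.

s = -1, 5, -5

Set the numerator to zero: 5s^3 + 5s^2 - 125s - 125 = 0, i.e. 5·(s^3 + s^2 - 25s - 25) = 0.
Factoring: (s + 1)(s - 5)(s + 5) = 0.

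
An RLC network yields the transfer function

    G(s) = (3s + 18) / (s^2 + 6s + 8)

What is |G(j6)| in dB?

Substitute s = j6: numerator = 18 + j18, denominator = -28 + j36.
|G(j6)| = |18 + j18| / |-28 + j36| = 25.456 / 45.607 ≈ 0.5582.
In decibels: 20·log₁₀(0.5582) ≈ -5.06 dB.

|G(j6)|_dB ≈ -5.06 dB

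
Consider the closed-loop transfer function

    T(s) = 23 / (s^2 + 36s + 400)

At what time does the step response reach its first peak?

Comparing s^2 + 36s + 400 to s^2 + 2ζωₙs + ωₙ²: ωₙ = 20 rad/s and ζ = 36/(2·20) = 0.9.
ζωₙ = 36/2 = 18, so ω_d = ωₙ√(1−ζ²) = √(ωₙ² − (ζωₙ)²) = √(400 − 18²) = √76 ≈ 8.718 rad/s.
t_p = π/ω_d = π/8.718 ≈ 0.3604 s.

t_p ≈ 0.3604 s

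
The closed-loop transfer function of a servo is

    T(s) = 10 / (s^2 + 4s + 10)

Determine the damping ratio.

Compare the denominator to the standard form s^2 + 2ζωₙs + ωₙ².
ωₙ² = 10, so ωₙ = √10 ≈ 3.162 rad/s.
2ζωₙ = 4, so ζ = 4/(2·√10) ≈ 0.6325.

ζ ≈ 0.6325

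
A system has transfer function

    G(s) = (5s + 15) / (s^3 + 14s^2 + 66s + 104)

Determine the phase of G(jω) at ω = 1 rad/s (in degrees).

∠G(j1) ≈ -17.40°

At s = j1: numerator = 15 + j5, denominator = 90 + j65.
∠G = ∠num − ∠den = 18.435° − (35.838°) = -17.40°.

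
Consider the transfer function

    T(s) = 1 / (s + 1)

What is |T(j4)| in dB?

|T(j4)|_dB ≈ -12.3 dB

Substitute s = j4: numerator = 1, denominator = 1 + j4.
|T(j4)| = |1| / |1 + j4| = 1 / 4.1231 ≈ 0.2425.
In decibels: 20·log₁₀(0.2425) ≈ -12.3 dB.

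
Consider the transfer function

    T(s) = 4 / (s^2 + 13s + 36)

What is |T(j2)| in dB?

Substitute s = j2: numerator = 4, denominator = 32 + j26.
|T(j2)| = |4| / |32 + j26| = 4 / 41.231 ≈ 0.09701.
In decibels: 20·log₁₀(0.09701) ≈ -20.3 dB.

|T(j2)|_dB ≈ -20.3 dB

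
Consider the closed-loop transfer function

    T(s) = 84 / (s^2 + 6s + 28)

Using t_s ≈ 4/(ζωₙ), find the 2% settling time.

t_s ≈ 1.333 s

Comparing s^2 + 6s + 28 to s^2 + 2ζωₙs + ωₙ²: ωₙ = √28 ≈ 5.292 rad/s and ζ = 6/(2·√28) ≈ 0.5669.
ζωₙ = 6/2 = 3, so t_s ≈ 4/(ζωₙ) = 4/3 ≈ 1.333 s.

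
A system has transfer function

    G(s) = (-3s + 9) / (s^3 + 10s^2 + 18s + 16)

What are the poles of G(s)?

s = -1 + j, -1 - j, -8

The poles are the roots of the denominator s^3 + 10s^2 + 18s + 16 = 0.
Trying s = -8: the polynomial evaluates to 0, so (s + 8) is a factor.
Dividing out leaves s^2 + 2s + 2 = 0.
The quadratic formula then gives s = -1 ± 1j.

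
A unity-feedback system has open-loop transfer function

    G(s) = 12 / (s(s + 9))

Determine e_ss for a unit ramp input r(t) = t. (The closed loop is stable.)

e_ss = 0.7500

G(s) has one pole at the origin.
This is a Type 1 system. Kv = lim_{s→0} s·G(s) = 12/9 = 4/3.
e_ss = 1/Kv = 1/(4/3) = 3/4 ≈ 0.7500.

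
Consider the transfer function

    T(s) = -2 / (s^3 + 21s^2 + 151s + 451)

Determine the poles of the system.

The poles are the roots of the denominator s^3 + 21s^2 + 151s + 451 = 0.
Trying s = -11: the polynomial evaluates to 0, so (s + 11) is a factor.
Dividing out leaves s^2 + 10s + 41 = 0.
The quadratic formula then gives s = -5 ± 4j.

s = -5 ± 4j, -11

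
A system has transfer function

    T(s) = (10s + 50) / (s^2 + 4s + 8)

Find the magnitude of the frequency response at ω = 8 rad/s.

Substitute s = j8: numerator = 50 + j80, denominator = -56 + j32.
|T(j8)| = |50 + j80| / |-56 + j32| = 94.340 / 64.498 ≈ 1.463.

|T(j8)| ≈ 1.463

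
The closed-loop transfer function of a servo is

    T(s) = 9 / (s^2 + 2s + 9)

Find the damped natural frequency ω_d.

ω_d ≈ 2.828 rad/s

Comparing s^2 + 2s + 9 to s^2 + 2ζωₙs + ωₙ²: ωₙ = 3 rad/s and ζ = 2/(2·3) ≈ 0.3333.
ζωₙ = 2/2 = 1, so ω_d = ωₙ√(1−ζ²) = √(ωₙ² − (ζωₙ)²) = √(9 − 1²) = √8 ≈ 2.828 rad/s.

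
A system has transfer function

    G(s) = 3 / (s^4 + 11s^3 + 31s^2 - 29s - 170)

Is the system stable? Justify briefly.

The denominator s^4 + 11s^3 + 31s^2 - 29s - 170 factors as (s^2 + 8s + 17)(s + 5)(s - 2), giving poles at s = -4 + j, -4 - j, -5, 2.
Since the pole(s) at s = 2 lie in the right half-plane, the system is unstable.

unstable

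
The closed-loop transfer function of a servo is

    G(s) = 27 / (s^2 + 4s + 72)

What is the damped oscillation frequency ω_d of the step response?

ω_d ≈ 8.246 rad/s

Comparing s^2 + 4s + 72 to s^2 + 2ζωₙs + ωₙ²: ωₙ = √72 ≈ 8.485 rad/s and ζ = 4/(2·√72) ≈ 0.2357.
ζωₙ = 4/2 = 2, so ω_d = ωₙ√(1−ζ²) = √(ωₙ² − (ζωₙ)²) = √(72 − 2²) = √68 ≈ 8.246 rad/s.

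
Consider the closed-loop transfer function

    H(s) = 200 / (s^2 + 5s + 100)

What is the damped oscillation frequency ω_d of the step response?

Comparing s^2 + 5s + 100 to s^2 + 2ζωₙs + ωₙ²: ωₙ = 10 rad/s and ζ = 5/(2·10) = 0.25.
ζωₙ = 5/2 = 2.5, so ω_d = ωₙ√(1−ζ²) = √(ωₙ² − (ζωₙ)²) = √(100 − 2.5²) = √93.75 ≈ 9.682 rad/s.

ω_d ≈ 9.682 rad/s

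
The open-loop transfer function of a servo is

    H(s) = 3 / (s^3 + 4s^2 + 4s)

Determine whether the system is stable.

The denominator s^3 + 4s^2 + 4s factors as s(s + 2)^2, giving poles at s = 0, -2, -2.
Since the simple pole(s) at s = 0 lie on the jω-axis with none in the right half-plane, the system is marginally stable.

marginally stable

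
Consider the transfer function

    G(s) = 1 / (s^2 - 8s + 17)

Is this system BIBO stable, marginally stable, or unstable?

The denominator s^2 - 8s + 17 factors as (s^2 - 8s + 17), giving poles at s = 4 ± j.
Since the pole(s) at s = 4 + j, 4 - j lie in the right half-plane, the system is unstable.

unstable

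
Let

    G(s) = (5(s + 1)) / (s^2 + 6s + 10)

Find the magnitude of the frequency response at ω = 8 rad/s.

|G(j8)| ≈ 0.5579

Substitute s = j8: numerator = 5 + j40, denominator = -54 + j48.
|G(j8)| = |5 + j40| / |-54 + j48| = 40.311 / 72.250 ≈ 0.5579.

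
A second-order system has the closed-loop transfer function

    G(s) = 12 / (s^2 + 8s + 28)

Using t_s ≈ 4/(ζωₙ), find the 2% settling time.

t_s ≈ 1 s

Comparing s^2 + 8s + 28 to s^2 + 2ζωₙs + ωₙ²: ωₙ = √28 ≈ 5.292 rad/s and ζ = 8/(2·√28) ≈ 0.7559.
ζωₙ = 8/2 = 4, so t_s ≈ 4/(ζωₙ) = 4/4 = 1 s.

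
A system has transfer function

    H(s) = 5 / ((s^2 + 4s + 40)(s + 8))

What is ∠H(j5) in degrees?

At s = j5: numerator = 5, denominator = 20 + j235.
∠H = ∠num − ∠den = 0° − (85.135°) = -85.14°.

∠H(j5) ≈ -85.14°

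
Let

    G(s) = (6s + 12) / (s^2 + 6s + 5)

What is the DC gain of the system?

Set s = 0: G(0) = (12) / (5) = 12/5.

G(0) = 12/5 ≈ 2.400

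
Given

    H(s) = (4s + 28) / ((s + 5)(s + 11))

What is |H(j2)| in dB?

|H(j2)|_dB ≈ -6.31 dB

Substitute s = j2: numerator = 28 + j8, denominator = 51 + j32.
|H(j2)| = |28 + j8| / |51 + j32| = 29.120 / 60.208 ≈ 0.4837.
In decibels: 20·log₁₀(0.4837) ≈ -6.31 dB.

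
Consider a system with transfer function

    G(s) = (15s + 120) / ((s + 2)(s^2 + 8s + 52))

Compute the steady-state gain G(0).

Set s = 0: G(0) = (120) / (104) = 15/13.

G(0) = 15/13 ≈ 1.154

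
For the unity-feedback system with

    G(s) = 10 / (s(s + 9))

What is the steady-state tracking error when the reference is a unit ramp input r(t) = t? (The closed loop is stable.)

G(s) has one pole at the origin.
This is a Type 1 system. Kv = lim_{s→0} s·G(s) = 10/9.
e_ss = 1/Kv = 1/(10/9) = 9/10 ≈ 0.9000.

e_ss = 0.9000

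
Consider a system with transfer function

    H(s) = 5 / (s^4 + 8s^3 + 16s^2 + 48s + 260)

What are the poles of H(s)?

s = 1 ± 3j, -5 ± j

The poles are the roots of the denominator s^4 + 8s^3 + 16s^2 + 48s + 260 = 0.
No real roots exist; factor into two real quadratics: (s^2 - 2s + 10)(s^2 + 10s + 26) = 0.
Each quadratic gives a conjugate pair via the quadratic formula.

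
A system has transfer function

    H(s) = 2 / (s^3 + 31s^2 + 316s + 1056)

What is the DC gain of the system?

Set s = 0: H(0) = (2) / (1056) = 1/528.

H(0) = 1/528 ≈ 0.001894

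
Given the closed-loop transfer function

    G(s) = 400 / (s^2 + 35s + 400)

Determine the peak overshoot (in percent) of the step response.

%OS ≈ 0.342%

Comparing s^2 + 35s + 400 to s^2 + 2ζωₙs + ωₙ²: ωₙ = 20 rad/s and ζ = 35/(2·20) = 0.875.
%OS = 100·exp(−πζ/√(1−ζ²)) = 100·exp(−π·0.875/√(1−0.875²)) ≈ 0.342%.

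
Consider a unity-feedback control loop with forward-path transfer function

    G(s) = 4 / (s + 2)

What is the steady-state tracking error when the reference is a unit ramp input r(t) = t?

e_ss = ∞

G(s) has no poles at the origin.
This is a Type 0 system; Kv = lim_{s→0} s·G(s) = 0, so the steady-state error for a ramp input is infinite.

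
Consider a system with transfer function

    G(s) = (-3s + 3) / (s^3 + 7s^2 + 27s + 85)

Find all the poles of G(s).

The poles are the roots of the denominator s^3 + 7s^2 + 27s + 85 = 0.
Trying s = -5: the polynomial evaluates to 0, so (s + 5) is a factor.
Dividing out leaves s^2 + 2s + 17 = 0.
The quadratic formula then gives s = -1 ± 4j.

s = -1 ± 4j, -5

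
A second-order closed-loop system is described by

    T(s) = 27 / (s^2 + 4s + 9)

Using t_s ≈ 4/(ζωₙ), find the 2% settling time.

t_s ≈ 2 s

Comparing s^2 + 4s + 9 to s^2 + 2ζωₙs + ωₙ²: ωₙ = 3 rad/s and ζ = 4/(2·3) ≈ 0.6667.
ζωₙ = 4/2 = 2, so t_s ≈ 4/(ζωₙ) = 4/2 = 2 s.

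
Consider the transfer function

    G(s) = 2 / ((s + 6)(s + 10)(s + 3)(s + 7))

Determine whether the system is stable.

stable

The poles can be read from the denominator factors: s = -6, -10, -3, -7.
Since all poles lie strictly in the left half-plane, the system is stable.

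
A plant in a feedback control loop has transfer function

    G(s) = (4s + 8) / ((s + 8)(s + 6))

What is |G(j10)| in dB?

Substitute s = j10: numerator = 8 + j40, denominator = -52 + j140.
|G(j10)| = |8 + j40| / |-52 + j140| = 40.792 / 149.35 ≈ 0.2731.
In decibels: 20·log₁₀(0.2731) ≈ -11.3 dB.

|G(j10)|_dB ≈ -11.3 dB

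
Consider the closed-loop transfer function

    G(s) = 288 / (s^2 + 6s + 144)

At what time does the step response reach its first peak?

t_p ≈ 0.2704 s

Comparing s^2 + 6s + 144 to s^2 + 2ζωₙs + ωₙ²: ωₙ = 12 rad/s and ζ = 6/(2·12) = 0.25.
ζωₙ = 6/2 = 3, so ω_d = ωₙ√(1−ζ²) = √(ωₙ² − (ζωₙ)²) = √(144 − 3²) = √135 ≈ 11.62 rad/s.
t_p = π/ω_d = π/11.62 ≈ 0.2704 s.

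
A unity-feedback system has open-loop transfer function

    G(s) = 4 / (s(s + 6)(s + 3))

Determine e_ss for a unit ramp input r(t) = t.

G(s) has one pole at the origin.
This is a Type 1 system. Kv = lim_{s→0} s·G(s) = 4/18 = 2/9.
e_ss = 1/Kv = 1/(2/9) = 9/2 ≈ 4.500.

e_ss = 4.500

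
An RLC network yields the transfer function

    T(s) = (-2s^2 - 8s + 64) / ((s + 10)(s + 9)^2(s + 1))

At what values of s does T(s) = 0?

Set the numerator to zero: -2s^2 - 8s + 64 = 0, i.e. -2·(s^2 + 4s - 32) = 0.
Factoring: (s + 8)(s - 4) = 0.

s = -8, 4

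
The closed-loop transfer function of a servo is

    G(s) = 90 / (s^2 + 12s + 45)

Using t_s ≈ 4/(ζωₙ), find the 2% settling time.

Comparing s^2 + 12s + 45 to s^2 + 2ζωₙs + ωₙ²: ωₙ = √45 ≈ 6.708 rad/s and ζ = 12/(2·√45) ≈ 0.8944.
ζωₙ = 12/2 = 6, so t_s ≈ 4/(ζωₙ) = 4/6 ≈ 0.6667 s.

t_s ≈ 0.6667 s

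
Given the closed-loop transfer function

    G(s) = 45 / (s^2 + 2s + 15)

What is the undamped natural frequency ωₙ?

ωₙ ≈ 3.873 rad/s

Compare the denominator to the standard form s^2 + 2ζωₙs + ωₙ².
ωₙ² = 15, so ωₙ = √15 ≈ 3.873 rad/s.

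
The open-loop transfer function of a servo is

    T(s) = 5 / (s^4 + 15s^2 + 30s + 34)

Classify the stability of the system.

unstable

The denominator s^4 + 15s^2 + 30s + 34 factors as (s^2 + 2s + 2)(s^2 - 2s + 17), giving poles at s = -1 + j, -1 - j, 1 + 4j, 1 - 4j.
Since the pole(s) at s = 1 + 4j, 1 - 4j lie in the right half-plane, the system is unstable.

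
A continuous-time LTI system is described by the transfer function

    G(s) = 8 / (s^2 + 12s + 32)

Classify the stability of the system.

The denominator s^2 + 12s + 32 factors as (s + 4)(s + 8), giving poles at s = -4, -8.
Since all poles lie strictly in the left half-plane, the system is stable.

stable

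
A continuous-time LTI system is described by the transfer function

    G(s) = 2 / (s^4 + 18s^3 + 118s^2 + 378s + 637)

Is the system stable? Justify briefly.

The denominator s^4 + 18s^3 + 118s^2 + 378s + 637 factors as (s + 7)^2(s^2 + 4s + 13), giving poles at s = -7, -7, -2 ± 3j.
Since all poles lie strictly in the left half-plane, the system is stable.

stable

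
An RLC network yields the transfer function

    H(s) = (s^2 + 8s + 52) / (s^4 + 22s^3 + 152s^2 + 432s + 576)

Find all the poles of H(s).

s = -2 ± 2j, -12, -6

The poles are the roots of the denominator s^4 + 22s^3 + 152s^2 + 432s + 576 = 0.
Trying s = -12: the polynomial evaluates to 0, so (s + 12) is a factor.
Dividing out leaves s^3 + 10s^2 + 32s + 48 = 0.
This factors further as (s^2 + 4s + 8)(s + 6) = 0.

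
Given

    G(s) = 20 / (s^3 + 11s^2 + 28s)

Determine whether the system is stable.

The denominator s^3 + 11s^2 + 28s factors as s(s + 7)(s + 4), giving poles at s = 0, -7, -4.
Since the simple pole(s) at s = 0 lie on the jω-axis with none in the right half-plane, the system is marginally stable.

marginally stable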